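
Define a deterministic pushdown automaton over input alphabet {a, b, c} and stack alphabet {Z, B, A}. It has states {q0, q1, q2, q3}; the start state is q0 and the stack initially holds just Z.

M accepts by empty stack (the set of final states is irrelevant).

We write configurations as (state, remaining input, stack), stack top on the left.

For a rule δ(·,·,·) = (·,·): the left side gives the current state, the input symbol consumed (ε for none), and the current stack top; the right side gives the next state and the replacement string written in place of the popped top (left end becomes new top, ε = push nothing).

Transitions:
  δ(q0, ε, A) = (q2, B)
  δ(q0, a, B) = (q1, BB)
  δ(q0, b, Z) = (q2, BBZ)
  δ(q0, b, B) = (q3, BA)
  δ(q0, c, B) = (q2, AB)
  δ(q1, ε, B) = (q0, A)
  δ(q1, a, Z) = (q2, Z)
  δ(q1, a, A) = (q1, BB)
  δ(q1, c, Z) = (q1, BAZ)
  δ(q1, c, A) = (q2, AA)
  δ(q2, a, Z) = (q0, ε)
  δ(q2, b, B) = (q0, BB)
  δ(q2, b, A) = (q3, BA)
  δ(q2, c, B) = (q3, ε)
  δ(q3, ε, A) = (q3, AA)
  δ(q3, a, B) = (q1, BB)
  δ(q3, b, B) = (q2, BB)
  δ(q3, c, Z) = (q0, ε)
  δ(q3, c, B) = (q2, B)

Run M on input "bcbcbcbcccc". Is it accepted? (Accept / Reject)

Accept

(q0, bcbcbcbcccc, Z)
  read b, top Z: go to q2, push BBZ → (q2, cbcbcbcccc, BBZ)
  read c, top B: go to q3, push ε → (q3, bcbcbcccc, BZ)
  read b, top B: go to q2, push BB → (q2, cbcbcccc, BBZ)
  read c, top B: go to q3, push ε → (q3, bcbcccc, BZ)
  read b, top B: go to q2, push BB → (q2, cbcccc, BBZ)
  read c, top B: go to q3, push ε → (q3, bcccc, BZ)
  read b, top B: go to q2, push BB → (q2, cccc, BBZ)
  read c, top B: go to q3, push ε → (q3, ccc, BZ)
  read c, top B: go to q2, push B → (q2, cc, BZ)
  read c, top B: go to q3, push ε → (q3, c, Z)
  read c, top Z: go to q0, push ε → (q0, ε, ε)
All input consumed and the stack is empty.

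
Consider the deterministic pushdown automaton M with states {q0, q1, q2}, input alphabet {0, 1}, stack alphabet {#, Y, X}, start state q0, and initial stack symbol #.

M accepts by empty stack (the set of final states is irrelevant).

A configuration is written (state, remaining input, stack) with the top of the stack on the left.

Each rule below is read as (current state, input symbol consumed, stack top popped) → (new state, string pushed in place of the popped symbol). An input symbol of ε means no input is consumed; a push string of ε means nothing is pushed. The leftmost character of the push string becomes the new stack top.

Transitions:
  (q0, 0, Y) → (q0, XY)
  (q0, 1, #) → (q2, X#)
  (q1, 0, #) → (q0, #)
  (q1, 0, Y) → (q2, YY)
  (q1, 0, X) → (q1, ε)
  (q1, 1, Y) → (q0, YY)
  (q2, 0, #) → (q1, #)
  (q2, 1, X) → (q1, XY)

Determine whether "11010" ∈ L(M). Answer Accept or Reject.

Reject

(q0, 11010, #) ⊢ (q2, 1010, X#) ⊢ (q1, 010, XY#) ⊢ (q1, 10, Y#) ⊢ (q0, 0, YY#) ⊢ (q0, ε, XYY#)
All input consumed; stack is XYY#, not empty, and no further ε-move applies.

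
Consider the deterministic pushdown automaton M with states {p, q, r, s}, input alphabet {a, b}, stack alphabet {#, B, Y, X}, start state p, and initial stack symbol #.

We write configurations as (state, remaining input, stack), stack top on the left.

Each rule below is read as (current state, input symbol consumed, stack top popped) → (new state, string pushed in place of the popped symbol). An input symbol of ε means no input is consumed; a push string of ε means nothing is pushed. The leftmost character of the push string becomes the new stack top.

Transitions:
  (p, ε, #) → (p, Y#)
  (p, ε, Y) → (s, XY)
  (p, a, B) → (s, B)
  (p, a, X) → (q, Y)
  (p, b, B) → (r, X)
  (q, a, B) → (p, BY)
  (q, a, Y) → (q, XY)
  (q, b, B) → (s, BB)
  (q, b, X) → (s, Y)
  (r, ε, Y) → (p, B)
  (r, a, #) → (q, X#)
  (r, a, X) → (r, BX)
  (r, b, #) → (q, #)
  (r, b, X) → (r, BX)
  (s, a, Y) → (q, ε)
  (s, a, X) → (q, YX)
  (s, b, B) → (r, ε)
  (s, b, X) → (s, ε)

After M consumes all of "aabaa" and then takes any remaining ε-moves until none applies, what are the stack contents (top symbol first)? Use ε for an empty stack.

XYXY#

(p, aabaa, #)
  ε-move, top #: go to p, push Y# → (p, aabaa, Y#)
  ε-move, top Y: go to s, push XY → (s, aabaa, XY#)
  read a, top X: go to q, push YX → (q, abaa, YXY#)
  read a, top Y: go to q, push XY → (q, baa, XYXY#)
  read b, top X: go to s, push Y → (s, aa, YYXY#)
  read a, top Y: go to q, push ε → (q, a, YXY#)
  read a, top Y: go to q, push XY → (q, ε, XYXY#)
All input consumed in state q with stack XYXY#.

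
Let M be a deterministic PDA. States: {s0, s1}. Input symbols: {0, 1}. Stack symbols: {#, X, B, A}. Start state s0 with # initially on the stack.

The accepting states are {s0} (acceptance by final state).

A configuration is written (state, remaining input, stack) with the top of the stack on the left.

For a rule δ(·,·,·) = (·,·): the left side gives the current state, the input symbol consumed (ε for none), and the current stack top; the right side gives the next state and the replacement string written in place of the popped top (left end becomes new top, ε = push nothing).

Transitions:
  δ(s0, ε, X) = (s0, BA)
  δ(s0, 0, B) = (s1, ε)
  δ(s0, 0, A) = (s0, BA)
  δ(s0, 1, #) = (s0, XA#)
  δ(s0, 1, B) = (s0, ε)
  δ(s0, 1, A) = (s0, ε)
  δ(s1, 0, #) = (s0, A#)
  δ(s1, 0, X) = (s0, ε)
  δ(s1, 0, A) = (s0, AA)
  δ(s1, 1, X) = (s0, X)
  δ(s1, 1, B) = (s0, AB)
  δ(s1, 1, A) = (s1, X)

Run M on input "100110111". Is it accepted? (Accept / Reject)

Accept

(s0, 100110111, #)
  read 1, top #: go to s0, push XA# → (s0, 00110111, XA#)
  ε-move, top X: go to s0, push BA → (s0, 00110111, BAA#)
  read 0, top B: go to s1, push ε → (s1, 0110111, AA#)
  read 0, top A: go to s0, push AA → (s0, 110111, AAA#)
  read 1, top A: go to s0, push ε → (s0, 10111, AA#)
  read 1, top A: go to s0, push ε → (s0, 0111, A#)
  read 0, top A: go to s0, push BA → (s0, 111, BA#)
  read 1, top B: go to s0, push ε → (s0, 11, A#)
  read 1, top A: go to s0, push ε → (s0, 1, #)
  read 1, top #: go to s0, push XA# → (s0, ε, XA#)
All input consumed; state s0 ∈ F.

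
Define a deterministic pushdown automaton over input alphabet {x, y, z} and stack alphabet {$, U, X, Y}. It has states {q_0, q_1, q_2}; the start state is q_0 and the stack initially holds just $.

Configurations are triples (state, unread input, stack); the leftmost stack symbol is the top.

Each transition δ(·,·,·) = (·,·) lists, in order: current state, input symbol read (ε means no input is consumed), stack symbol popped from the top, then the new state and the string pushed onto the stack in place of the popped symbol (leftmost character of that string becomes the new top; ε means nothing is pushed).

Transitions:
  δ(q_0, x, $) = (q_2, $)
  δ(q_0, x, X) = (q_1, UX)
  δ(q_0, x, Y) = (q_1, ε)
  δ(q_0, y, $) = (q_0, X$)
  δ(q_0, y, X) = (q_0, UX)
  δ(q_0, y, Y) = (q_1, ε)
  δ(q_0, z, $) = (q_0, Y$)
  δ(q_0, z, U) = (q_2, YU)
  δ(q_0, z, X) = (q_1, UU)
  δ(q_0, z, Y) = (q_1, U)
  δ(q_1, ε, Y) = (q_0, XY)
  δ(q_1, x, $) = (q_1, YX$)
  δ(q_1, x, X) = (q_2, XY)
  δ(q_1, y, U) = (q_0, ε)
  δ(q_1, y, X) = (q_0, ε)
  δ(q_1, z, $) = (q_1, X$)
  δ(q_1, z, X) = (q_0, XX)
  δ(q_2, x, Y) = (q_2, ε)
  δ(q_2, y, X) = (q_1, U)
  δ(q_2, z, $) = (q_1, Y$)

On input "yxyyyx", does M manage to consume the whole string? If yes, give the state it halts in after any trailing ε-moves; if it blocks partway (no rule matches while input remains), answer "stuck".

(q_0, yxyyyx, $) ⊢ (q_0, xyyyx, X$) ⊢ (q_1, yyyx, UX$) ⊢ (q_0, yyx, X$) ⊢ (q_0, yx, UX$)
No transition for (q_0, y, top U); M blocks with input yx remaining.

stuck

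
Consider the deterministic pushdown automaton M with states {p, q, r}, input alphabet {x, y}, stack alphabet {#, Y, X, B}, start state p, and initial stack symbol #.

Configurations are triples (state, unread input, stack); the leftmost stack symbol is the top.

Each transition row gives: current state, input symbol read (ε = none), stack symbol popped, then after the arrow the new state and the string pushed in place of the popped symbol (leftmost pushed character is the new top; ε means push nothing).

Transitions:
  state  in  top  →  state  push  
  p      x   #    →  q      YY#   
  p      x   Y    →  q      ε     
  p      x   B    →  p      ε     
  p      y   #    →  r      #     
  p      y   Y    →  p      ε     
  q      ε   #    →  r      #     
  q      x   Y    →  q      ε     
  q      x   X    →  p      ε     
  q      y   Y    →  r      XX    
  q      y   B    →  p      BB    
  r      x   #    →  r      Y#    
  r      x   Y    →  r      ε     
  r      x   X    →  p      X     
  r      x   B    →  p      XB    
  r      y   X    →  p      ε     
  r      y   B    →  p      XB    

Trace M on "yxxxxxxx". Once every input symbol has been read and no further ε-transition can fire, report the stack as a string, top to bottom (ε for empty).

(p, yxxxxxxx, #)
  read y, top #: go to r, push # → (r, xxxxxxx, #)
  read x, top #: go to r, push Y# → (r, xxxxxx, Y#)
  read x, top Y: go to r, push ε → (r, xxxxx, #)
  read x, top #: go to r, push Y# → (r, xxxx, Y#)
  read x, top Y: go to r, push ε → (r, xxx, #)
  read x, top #: go to r, push Y# → (r, xx, Y#)
  read x, top Y: go to r, push ε → (r, x, #)
  read x, top #: go to r, push Y# → (r, ε, Y#)
All input consumed in state r with stack Y#.

Y#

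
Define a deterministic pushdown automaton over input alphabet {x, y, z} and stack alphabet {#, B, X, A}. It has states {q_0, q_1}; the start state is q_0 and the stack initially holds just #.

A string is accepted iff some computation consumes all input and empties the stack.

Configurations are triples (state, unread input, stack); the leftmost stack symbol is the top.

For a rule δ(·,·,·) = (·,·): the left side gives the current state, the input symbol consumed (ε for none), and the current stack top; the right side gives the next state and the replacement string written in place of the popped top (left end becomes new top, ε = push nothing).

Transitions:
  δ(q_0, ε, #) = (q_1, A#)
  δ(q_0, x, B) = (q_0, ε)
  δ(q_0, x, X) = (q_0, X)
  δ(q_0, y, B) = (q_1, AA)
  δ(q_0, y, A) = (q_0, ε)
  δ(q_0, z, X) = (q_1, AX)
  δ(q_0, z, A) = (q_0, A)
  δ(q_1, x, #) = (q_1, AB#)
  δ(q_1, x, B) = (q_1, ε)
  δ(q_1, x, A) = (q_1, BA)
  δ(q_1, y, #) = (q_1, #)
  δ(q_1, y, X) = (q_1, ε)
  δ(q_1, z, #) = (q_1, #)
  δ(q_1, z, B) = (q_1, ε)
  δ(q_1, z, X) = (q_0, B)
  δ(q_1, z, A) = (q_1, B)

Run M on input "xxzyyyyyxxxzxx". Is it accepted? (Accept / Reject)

Reject

(q_0, xxzyyyyyxxxzxx, #) ⊢ (q_1, xxzyyyyyxxxzxx, A#) ⊢ (q_1, xzyyyyyxxxzxx, BA#) ⊢ (q_1, zyyyyyxxxzxx, A#) ⊢ (q_1, yyyyyxxxzxx, B#)
No transition applies at (q_1, yyyyyxxxzxx, B#); input not fully consumed.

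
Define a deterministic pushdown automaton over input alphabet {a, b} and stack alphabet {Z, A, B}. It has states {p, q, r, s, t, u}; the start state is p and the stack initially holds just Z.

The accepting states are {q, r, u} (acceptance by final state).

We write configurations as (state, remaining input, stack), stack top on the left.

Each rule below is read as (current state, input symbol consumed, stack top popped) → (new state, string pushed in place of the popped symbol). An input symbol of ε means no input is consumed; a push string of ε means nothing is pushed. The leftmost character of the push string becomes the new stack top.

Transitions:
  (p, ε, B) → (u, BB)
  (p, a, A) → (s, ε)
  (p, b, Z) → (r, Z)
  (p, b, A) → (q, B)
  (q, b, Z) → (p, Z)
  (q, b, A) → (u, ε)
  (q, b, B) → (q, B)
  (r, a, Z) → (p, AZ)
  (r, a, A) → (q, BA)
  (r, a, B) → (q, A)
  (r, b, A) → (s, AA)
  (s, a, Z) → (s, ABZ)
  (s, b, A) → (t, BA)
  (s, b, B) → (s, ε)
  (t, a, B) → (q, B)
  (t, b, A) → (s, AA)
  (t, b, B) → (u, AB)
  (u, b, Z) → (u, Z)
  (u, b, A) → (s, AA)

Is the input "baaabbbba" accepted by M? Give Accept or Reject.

(p, baaabbbba, Z) ⊢ (r, aaabbbba, Z) ⊢ (p, aabbbba, AZ) ⊢ (s, abbbba, Z) ⊢ (s, bbbba, ABZ) ⊢ (t, bbba, BABZ) ⊢ (u, bba, ABABZ) ⊢ (s, ba, AABABZ) ⊢ (t, a, BAABABZ) ⊢ (q, ε, BAABABZ)
All input consumed; state q ∈ F.

Accept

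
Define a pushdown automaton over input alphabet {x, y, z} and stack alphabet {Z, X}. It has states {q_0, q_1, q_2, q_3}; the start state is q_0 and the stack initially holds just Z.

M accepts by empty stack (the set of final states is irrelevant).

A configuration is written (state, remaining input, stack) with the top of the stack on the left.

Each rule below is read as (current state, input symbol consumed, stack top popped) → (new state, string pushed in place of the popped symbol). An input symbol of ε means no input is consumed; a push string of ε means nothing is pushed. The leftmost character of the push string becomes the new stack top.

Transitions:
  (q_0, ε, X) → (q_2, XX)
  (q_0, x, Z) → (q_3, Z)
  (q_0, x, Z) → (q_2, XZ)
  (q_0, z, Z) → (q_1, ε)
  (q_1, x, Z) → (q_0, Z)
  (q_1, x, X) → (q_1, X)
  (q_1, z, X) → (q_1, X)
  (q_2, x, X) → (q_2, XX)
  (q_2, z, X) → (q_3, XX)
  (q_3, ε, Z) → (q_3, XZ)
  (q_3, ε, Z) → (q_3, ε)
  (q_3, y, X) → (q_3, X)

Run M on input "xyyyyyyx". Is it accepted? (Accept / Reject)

Reject

No computation consumes all input and empties the stack.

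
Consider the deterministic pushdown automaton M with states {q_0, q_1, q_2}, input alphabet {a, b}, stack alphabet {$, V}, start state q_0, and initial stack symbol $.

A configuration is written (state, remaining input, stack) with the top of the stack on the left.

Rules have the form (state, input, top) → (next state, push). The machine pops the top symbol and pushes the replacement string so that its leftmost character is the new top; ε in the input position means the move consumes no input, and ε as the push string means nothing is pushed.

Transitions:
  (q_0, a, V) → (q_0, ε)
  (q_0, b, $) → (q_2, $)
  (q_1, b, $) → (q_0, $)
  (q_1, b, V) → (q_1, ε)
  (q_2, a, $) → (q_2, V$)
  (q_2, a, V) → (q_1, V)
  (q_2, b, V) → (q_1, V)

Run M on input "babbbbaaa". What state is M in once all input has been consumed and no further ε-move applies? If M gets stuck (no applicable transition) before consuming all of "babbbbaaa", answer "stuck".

(q_0, babbbbaaa, $) ⊢ (q_2, abbbbaaa, $) ⊢ (q_2, bbbbaaa, V$) ⊢ (q_1, bbbaaa, V$) ⊢ (q_1, bbaaa, $) ⊢ (q_0, baaa, $) ⊢ (q_2, aaa, $) ⊢ (q_2, aa, V$) ⊢ (q_1, a, V$)
No transition for (q_1, a, top V); M blocks with input a remaining.

stuck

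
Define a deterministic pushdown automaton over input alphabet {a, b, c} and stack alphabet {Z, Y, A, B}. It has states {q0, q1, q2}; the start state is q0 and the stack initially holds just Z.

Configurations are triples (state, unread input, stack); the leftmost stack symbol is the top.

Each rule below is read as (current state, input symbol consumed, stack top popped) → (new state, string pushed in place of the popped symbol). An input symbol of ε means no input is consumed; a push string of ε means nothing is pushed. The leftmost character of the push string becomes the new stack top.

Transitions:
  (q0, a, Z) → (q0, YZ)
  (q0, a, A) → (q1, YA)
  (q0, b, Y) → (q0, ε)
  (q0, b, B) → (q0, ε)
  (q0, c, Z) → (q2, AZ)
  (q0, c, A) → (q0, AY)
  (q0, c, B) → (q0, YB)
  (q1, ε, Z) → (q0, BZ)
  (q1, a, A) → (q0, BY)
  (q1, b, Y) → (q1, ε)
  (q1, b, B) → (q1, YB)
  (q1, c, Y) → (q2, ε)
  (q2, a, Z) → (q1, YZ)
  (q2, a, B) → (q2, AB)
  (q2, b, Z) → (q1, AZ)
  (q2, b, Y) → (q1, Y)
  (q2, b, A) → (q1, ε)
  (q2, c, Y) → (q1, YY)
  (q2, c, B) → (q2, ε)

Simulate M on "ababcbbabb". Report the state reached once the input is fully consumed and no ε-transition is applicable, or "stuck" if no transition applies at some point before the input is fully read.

stuck

(q0, ababcbbabb, Z)
  read a, top Z: go to q0, push YZ → (q0, babcbbabb, YZ)
  read b, top Y: go to q0, push ε → (q0, abcbbabb, Z)
  read a, top Z: go to q0, push YZ → (q0, bcbbabb, YZ)
  read b, top Y: go to q0, push ε → (q0, cbbabb, Z)
  read c, top Z: go to q2, push AZ → (q2, bbabb, AZ)
  read b, top A: go to q1, push ε → (q1, babb, Z)
  ε-move, top Z: go to q0, push BZ → (q0, babb, BZ)
  read b, top B: go to q0, push ε → (q0, abb, Z)
  read a, top Z: go to q0, push YZ → (q0, bb, YZ)
  read b, top Y: go to q0, push ε → (q0, b, Z)
No transition for (q0, b, top Z); M blocks with input b remaining.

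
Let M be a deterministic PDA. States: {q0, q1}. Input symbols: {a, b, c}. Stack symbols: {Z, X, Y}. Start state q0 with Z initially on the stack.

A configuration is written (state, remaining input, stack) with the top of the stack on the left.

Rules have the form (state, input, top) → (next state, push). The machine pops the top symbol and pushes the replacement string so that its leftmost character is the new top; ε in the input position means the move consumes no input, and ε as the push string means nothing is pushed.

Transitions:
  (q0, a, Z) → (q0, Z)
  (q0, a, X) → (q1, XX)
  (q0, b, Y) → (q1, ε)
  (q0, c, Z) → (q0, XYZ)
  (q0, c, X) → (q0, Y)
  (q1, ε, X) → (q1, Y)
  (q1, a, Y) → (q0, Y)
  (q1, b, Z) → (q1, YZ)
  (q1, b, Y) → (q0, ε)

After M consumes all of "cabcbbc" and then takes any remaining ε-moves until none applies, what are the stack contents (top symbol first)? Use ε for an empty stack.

(q0, cabcbbc, Z)
  read c, top Z: go to q0, push XYZ → (q0, abcbbc, XYZ)
  read a, top X: go to q1, push XX → (q1, bcbbc, XXYZ)
  ε-move, top X: go to q1, push Y → (q1, bcbbc, YXYZ)
  read b, top Y: go to q0, push ε → (q0, cbbc, XYZ)
  read c, top X: go to q0, push Y → (q0, bbc, YYZ)
  read b, top Y: go to q1, push ε → (q1, bc, YZ)
  read b, top Y: go to q0, push ε → (q0, c, Z)
  read c, top Z: go to q0, push XYZ → (q0, ε, XYZ)
All input consumed in state q0 with stack XYZ.

XYZ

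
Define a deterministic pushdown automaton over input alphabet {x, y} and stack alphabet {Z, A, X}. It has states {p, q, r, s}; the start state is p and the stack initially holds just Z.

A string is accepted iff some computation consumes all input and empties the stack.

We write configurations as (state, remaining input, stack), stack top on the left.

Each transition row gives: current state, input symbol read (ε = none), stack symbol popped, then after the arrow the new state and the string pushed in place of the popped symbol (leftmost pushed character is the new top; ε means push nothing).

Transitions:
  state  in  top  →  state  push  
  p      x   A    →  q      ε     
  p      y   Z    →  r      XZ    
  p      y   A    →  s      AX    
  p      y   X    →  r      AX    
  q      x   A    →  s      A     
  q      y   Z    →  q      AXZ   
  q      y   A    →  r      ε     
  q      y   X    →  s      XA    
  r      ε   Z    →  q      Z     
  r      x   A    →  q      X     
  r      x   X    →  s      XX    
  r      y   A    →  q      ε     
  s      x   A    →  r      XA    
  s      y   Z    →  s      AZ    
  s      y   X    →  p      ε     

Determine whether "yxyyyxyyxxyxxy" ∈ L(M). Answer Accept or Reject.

Reject

(p, yxyyyxyyxxyxxy, Z) ⊢ (r, xyyyxyyxxyxxy, XZ) ⊢ (s, yyyxyyxxyxxy, XXZ) ⊢ (p, yyxyyxxyxxy, XZ) ⊢ (r, yxyyxxyxxy, AXZ) ⊢ (q, xyyxxyxxy, XZ)
No transition applies at (q, xyyxxyxxy, XZ); input not fully consumed.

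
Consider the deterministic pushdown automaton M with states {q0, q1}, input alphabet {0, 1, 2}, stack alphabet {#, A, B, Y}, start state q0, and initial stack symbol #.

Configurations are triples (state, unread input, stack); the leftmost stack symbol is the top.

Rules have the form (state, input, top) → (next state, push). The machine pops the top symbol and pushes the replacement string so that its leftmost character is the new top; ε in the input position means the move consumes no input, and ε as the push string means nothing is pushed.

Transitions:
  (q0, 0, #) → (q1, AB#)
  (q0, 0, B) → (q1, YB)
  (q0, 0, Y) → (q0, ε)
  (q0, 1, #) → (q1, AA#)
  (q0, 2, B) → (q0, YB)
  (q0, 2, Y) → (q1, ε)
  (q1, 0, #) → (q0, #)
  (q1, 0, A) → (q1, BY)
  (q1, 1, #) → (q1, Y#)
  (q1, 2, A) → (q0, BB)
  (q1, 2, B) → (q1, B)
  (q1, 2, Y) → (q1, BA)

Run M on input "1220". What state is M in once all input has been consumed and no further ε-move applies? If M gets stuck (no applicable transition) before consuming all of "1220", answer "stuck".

(q0, 1220, #) ⊢ (q1, 220, AA#) ⊢ (q0, 20, BBA#) ⊢ (q0, 0, YBBA#) ⊢ (q0, ε, BBA#)
All input consumed; M is in state q0.

q0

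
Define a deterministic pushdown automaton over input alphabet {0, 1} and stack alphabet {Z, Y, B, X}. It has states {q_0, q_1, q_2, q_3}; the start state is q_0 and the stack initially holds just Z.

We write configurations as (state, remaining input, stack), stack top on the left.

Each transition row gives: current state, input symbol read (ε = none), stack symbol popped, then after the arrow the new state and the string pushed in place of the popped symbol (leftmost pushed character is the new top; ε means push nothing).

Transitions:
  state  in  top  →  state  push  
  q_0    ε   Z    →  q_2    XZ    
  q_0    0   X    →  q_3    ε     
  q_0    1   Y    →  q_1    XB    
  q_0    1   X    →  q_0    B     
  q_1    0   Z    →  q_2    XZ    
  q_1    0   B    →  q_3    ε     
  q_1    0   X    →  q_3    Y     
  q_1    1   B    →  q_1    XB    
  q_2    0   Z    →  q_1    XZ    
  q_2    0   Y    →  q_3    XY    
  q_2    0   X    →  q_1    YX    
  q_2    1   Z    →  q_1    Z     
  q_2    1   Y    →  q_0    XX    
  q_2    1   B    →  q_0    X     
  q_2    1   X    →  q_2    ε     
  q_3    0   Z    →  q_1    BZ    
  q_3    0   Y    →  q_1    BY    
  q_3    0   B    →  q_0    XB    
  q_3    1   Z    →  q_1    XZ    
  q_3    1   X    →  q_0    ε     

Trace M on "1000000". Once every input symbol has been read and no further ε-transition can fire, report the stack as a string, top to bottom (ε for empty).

YZ

(q_0, 1000000, Z)
  ε-move, top Z: go to q_2, push XZ → (q_2, 1000000, XZ)
  read 1, top X: go to q_2, push ε → (q_2, 000000, Z)
  read 0, top Z: go to q_1, push XZ → (q_1, 00000, XZ)
  read 0, top X: go to q_3, push Y → (q_3, 0000, YZ)
  read 0, top Y: go to q_1, push BY → (q_1, 000, BYZ)
  read 0, top B: go to q_3, push ε → (q_3, 00, YZ)
  read 0, top Y: go to q_1, push BY → (q_1, 0, BYZ)
  read 0, top B: go to q_3, push ε → (q_3, ε, YZ)
All input consumed in state q_3 with stack YZ.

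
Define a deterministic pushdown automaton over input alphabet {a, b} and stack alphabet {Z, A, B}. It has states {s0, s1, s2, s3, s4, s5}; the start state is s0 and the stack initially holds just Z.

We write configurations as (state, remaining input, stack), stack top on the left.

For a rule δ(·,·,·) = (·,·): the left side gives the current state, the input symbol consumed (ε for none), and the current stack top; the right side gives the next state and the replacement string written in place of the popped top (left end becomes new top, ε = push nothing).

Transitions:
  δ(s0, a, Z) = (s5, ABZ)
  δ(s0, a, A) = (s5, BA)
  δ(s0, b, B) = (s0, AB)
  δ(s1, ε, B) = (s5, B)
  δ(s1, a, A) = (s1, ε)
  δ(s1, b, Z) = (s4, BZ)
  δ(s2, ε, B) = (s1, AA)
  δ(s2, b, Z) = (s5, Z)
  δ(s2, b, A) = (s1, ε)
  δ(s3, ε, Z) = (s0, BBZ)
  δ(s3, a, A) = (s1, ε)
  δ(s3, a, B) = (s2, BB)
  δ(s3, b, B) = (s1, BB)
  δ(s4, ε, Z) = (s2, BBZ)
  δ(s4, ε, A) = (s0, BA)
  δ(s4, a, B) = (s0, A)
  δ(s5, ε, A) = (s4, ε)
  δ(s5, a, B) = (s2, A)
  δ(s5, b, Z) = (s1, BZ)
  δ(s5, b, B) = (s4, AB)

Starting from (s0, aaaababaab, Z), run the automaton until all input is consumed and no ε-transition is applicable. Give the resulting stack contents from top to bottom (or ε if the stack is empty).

BABAZ

(s0, aaaababaab, Z) ⊢ (s5, aaababaab, ABZ) ⊢ (s4, aaababaab, BZ) ⊢ (s0, aababaab, AZ) ⊢ (s5, ababaab, BAZ) ⊢ (s2, babaab, AAZ) ⊢ (s1, abaab, AZ) ⊢ (s1, baab, Z) ⊢ (s4, aab, BZ) ⊢ (s0, ab, AZ) ⊢ (s5, b, BAZ) ⊢ (s4, ε, ABAZ) ⊢ (s0, ε, BABAZ)
All input consumed in state s0 with stack BABAZ.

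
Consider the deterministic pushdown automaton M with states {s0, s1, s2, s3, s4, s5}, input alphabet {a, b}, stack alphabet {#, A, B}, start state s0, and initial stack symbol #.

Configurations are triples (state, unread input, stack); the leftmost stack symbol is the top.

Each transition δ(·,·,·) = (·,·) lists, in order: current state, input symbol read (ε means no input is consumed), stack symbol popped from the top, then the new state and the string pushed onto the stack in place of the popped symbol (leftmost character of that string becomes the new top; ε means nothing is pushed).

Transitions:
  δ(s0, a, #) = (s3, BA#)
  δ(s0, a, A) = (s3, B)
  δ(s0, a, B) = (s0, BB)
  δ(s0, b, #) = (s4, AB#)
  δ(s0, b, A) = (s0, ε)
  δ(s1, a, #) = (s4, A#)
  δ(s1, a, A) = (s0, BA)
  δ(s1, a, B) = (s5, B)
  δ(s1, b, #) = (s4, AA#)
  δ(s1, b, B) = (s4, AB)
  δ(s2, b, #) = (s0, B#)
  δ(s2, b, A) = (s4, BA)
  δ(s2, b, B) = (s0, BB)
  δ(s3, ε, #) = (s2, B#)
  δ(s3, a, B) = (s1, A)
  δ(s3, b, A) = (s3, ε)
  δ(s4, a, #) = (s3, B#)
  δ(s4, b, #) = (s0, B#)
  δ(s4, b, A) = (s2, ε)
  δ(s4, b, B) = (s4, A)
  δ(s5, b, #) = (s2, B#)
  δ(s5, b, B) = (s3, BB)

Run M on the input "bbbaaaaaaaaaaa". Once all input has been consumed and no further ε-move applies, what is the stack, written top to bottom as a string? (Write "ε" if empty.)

BBBBBBBBBBBBB#

(s0, bbbaaaaaaaaaaa, #)
  read b, top #: go to s4, push AB# → (s4, bbaaaaaaaaaaa, AB#)
  read b, top A: go to s2, push ε → (s2, baaaaaaaaaaa, B#)
  read b, top B: go to s0, push BB → (s0, aaaaaaaaaaa, BB#)
  read a, top B: go to s0, push BB → (s0, aaaaaaaaaa, BBB#)
  read a, top B: go to s0, push BB → (s0, aaaaaaaaa, BBBB#)
  read a, top B: go to s0, push BB → (s0, aaaaaaaa, BBBBB#)
  read a, top B: go to s0, push BB → (s0, aaaaaaa, BBBBBB#)
  read a, top B: go to s0, push BB → (s0, aaaaaa, BBBBBBB#)
  read a, top B: go to s0, push BB → (s0, aaaaa, BBBBBBBB#)
  read a, top B: go to s0, push BB → (s0, aaaa, BBBBBBBBB#)
  read a, top B: go to s0, push BB → (s0, aaa, BBBBBBBBBB#)
  read a, top B: go to s0, push BB → (s0, aa, BBBBBBBBBBB#)
  read a, top B: go to s0, push BB → (s0, a, BBBBBBBBBBBB#)
  read a, top B: go to s0, push BB → (s0, ε, BBBBBBBBBBBBB#)
All input consumed in state s0 with stack BBBBBBBBBBBBB#.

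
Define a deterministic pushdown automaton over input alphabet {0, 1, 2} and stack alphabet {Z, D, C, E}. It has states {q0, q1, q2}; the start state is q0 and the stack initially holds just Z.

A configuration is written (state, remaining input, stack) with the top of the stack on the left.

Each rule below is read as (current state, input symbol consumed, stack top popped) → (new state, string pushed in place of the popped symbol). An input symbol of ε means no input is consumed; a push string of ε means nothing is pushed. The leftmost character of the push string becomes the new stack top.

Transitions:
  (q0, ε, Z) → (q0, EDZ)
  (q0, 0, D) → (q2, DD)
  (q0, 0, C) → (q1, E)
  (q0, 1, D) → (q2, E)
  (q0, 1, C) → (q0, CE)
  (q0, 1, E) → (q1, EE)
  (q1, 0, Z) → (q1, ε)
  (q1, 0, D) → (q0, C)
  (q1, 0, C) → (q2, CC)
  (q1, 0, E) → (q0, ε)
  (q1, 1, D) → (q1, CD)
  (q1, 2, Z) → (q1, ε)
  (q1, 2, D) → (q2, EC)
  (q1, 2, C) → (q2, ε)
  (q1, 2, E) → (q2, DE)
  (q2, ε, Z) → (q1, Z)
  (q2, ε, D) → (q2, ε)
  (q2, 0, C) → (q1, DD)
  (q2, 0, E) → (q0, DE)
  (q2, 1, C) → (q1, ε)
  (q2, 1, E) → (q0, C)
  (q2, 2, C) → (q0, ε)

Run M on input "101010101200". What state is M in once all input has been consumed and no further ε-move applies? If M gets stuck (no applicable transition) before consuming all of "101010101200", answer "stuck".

(q0, 101010101200, Z) ⊢ (q0, 101010101200, EDZ) ⊢ (q1, 01010101200, EEDZ) ⊢ (q0, 1010101200, EDZ) ⊢ (q1, 010101200, EEDZ) ⊢ (q0, 10101200, EDZ) ⊢ (q1, 0101200, EEDZ) ⊢ (q0, 101200, EDZ) ⊢ (q1, 01200, EEDZ) ⊢ (q0, 1200, EDZ) ⊢ (q1, 200, EEDZ) ⊢ (q2, 00, DEEDZ) ⊢ (q2, 00, EEDZ) ⊢ (q0, 0, DEEDZ) ⊢ (q2, ε, DDEEDZ) ⊢ (q2, ε, DEEDZ) ⊢ (q2, ε, EEDZ)
All input consumed; M is in state q2.

q2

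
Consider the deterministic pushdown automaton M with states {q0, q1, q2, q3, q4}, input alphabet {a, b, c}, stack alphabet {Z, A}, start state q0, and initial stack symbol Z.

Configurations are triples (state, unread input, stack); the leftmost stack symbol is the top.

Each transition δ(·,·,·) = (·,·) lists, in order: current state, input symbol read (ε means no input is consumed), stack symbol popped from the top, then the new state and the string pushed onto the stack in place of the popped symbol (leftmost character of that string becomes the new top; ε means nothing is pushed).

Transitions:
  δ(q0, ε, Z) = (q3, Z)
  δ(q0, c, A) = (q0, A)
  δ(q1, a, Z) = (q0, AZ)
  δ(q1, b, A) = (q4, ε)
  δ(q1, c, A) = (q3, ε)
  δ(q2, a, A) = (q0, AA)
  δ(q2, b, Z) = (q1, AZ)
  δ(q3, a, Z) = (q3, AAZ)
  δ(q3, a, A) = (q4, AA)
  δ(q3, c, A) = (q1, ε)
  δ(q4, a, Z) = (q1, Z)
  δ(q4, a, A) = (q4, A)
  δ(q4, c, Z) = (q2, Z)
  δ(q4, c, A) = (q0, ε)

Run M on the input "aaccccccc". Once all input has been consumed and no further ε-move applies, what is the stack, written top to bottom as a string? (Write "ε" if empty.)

AAZ

(q0, aaccccccc, Z)
  ε-move, top Z: go to q3, push Z → (q3, aaccccccc, Z)
  read a, top Z: go to q3, push AAZ → (q3, accccccc, AAZ)
  read a, top A: go to q4, push AA → (q4, ccccccc, AAAZ)
  read c, top A: go to q0, push ε → (q0, cccccc, AAZ)
  read c, top A: go to q0, push A → (q0, ccccc, AAZ)
  read c, top A: go to q0, push A → (q0, cccc, AAZ)
  read c, top A: go to q0, push A → (q0, ccc, AAZ)
  read c, top A: go to q0, push A → (q0, cc, AAZ)
  read c, top A: go to q0, push A → (q0, c, AAZ)
  read c, top A: go to q0, push A → (q0, ε, AAZ)
All input consumed in state q0 with stack AAZ.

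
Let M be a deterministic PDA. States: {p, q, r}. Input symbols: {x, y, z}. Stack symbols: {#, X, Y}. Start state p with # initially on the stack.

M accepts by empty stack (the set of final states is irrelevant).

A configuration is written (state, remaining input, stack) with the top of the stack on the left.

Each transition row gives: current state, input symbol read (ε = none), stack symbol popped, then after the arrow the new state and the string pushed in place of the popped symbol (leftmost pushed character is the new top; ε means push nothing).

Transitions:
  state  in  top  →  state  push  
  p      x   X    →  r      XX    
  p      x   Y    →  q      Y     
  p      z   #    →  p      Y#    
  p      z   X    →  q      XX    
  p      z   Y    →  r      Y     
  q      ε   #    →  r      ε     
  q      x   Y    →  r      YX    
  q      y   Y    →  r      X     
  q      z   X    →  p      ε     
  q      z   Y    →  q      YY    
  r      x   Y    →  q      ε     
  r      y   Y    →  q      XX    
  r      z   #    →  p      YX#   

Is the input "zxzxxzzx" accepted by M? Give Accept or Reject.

(p, zxzxxzzx, #)
  read z, top #: go to p, push Y# → (p, xzxxzzx, Y#)
  read x, top Y: go to q, push Y → (q, zxxzzx, Y#)
  read z, top Y: go to q, push YY → (q, xxzzx, YY#)
  read x, top Y: go to r, push YX → (r, xzzx, YXY#)
  read x, top Y: go to q, push ε → (q, zzx, XY#)
  read z, top X: go to p, push ε → (p, zx, Y#)
  read z, top Y: go to r, push Y → (r, x, Y#)
  read x, top Y: go to q, push ε → (q, ε, #)
  ε-move, top #: go to r, push ε → (r, ε, ε)
All input consumed and the stack is empty.

Accept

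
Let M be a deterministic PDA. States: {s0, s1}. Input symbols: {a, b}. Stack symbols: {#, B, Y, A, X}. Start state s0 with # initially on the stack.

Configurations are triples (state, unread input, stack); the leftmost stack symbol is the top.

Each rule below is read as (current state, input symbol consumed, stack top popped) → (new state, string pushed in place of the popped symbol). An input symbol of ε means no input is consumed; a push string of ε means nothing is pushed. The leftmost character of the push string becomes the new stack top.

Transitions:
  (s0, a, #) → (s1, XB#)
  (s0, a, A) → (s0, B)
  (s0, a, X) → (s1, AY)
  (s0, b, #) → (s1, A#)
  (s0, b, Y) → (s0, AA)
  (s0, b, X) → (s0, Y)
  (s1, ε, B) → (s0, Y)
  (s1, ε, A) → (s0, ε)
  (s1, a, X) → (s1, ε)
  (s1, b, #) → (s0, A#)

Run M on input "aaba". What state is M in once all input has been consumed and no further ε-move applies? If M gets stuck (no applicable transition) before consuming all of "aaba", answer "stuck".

(s0, aaba, #)
  read a, top #: go to s1, push XB# → (s1, aba, XB#)
  read a, top X: go to s1, push ε → (s1, ba, B#)
  ε-move, top B: go to s0, push Y → (s0, ba, Y#)
  read b, top Y: go to s0, push AA → (s0, a, AA#)
  read a, top A: go to s0, push B → (s0, ε, BA#)
All input consumed; M is in state s0.

s0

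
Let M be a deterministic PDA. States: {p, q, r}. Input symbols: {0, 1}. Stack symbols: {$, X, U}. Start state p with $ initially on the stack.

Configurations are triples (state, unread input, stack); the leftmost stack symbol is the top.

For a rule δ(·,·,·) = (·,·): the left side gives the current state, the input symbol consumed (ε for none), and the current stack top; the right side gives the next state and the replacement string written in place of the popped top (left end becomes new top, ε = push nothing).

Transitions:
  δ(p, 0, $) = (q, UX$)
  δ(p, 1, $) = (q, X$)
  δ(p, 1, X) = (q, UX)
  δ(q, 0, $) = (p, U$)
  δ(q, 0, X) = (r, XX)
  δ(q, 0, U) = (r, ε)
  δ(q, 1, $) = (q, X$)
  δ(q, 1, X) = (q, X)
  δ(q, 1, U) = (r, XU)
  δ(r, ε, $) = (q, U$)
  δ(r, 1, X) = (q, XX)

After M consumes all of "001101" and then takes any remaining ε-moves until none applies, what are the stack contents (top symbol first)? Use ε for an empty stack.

XXXX$

(p, 001101, $)
  read 0, top $: go to q, push UX$ → (q, 01101, UX$)
  read 0, top U: go to r, push ε → (r, 1101, X$)
  read 1, top X: go to q, push XX → (q, 101, XX$)
  read 1, top X: go to q, push X → (q, 01, XX$)
  read 0, top X: go to r, push XX → (r, 1, XXX$)
  read 1, top X: go to q, push XX → (q, ε, XXXX$)
All input consumed in state q with stack XXXX$.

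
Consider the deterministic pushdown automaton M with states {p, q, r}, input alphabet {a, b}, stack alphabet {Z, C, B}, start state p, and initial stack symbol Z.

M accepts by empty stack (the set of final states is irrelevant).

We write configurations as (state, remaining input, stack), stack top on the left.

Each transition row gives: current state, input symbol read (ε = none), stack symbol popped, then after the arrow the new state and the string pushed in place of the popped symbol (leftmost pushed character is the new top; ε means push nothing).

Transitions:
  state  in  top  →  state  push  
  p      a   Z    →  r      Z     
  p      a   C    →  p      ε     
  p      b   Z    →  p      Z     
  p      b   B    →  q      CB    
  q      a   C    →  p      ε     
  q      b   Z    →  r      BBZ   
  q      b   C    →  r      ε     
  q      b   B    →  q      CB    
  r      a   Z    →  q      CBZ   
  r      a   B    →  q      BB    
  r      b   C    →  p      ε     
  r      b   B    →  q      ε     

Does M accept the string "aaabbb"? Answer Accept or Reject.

(p, aaabbb, Z) ⊢ (r, aabbb, Z) ⊢ (q, abbb, CBZ) ⊢ (p, bbb, BZ) ⊢ (q, bb, CBZ) ⊢ (r, b, BZ) ⊢ (q, ε, Z)
All input consumed; stack is Z, not empty, and no further ε-move applies.

Reject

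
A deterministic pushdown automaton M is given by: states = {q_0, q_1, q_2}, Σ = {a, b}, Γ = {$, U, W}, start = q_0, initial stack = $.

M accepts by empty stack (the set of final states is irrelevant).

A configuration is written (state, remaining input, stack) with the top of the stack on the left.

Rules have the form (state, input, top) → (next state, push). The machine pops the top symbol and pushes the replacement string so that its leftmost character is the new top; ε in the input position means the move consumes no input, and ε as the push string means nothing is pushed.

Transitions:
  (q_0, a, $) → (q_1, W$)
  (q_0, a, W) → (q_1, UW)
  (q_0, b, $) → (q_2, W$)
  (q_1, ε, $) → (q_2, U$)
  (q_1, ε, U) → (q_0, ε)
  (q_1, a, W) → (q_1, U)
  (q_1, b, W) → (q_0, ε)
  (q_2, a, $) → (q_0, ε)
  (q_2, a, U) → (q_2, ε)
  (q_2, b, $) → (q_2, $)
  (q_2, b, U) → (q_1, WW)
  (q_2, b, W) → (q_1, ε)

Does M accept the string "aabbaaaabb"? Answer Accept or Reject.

Reject

(q_0, aabbaaaabb, $) ⊢ (q_1, abbaaaabb, W$) ⊢ (q_1, bbaaaabb, U$) ⊢ (q_0, bbaaaabb, $) ⊢ (q_2, baaaabb, W$) ⊢ (q_1, aaaabb, $) ⊢ (q_2, aaaabb, U$) ⊢ (q_2, aaabb, $) ⊢ (q_0, aabb, ε)
No transition applies at (q_0, aabb, ε); input not fully consumed.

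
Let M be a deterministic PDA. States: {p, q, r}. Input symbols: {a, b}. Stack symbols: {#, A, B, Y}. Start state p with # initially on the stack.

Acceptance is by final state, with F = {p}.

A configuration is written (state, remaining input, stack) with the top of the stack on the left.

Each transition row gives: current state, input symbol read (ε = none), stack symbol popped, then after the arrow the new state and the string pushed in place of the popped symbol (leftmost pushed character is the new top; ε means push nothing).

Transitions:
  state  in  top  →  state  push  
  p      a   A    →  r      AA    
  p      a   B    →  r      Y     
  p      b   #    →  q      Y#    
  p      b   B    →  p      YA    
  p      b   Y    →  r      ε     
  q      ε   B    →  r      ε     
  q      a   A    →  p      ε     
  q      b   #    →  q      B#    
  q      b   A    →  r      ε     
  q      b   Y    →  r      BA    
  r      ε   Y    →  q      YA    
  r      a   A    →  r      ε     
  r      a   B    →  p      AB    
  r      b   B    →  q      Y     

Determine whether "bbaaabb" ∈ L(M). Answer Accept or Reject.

Reject

(p, bbaaabb, #)
  read b, top #: go to q, push Y# → (q, baaabb, Y#)
  read b, top Y: go to r, push BA → (r, aaabb, BA#)
  read a, top B: go to p, push AB → (p, aabb, ABA#)
  read a, top A: go to r, push AA → (r, abb, AABA#)
  read a, top A: go to r, push ε → (r, bb, ABA#)
No transition applies at (r, bb, ABA#); input not fully consumed.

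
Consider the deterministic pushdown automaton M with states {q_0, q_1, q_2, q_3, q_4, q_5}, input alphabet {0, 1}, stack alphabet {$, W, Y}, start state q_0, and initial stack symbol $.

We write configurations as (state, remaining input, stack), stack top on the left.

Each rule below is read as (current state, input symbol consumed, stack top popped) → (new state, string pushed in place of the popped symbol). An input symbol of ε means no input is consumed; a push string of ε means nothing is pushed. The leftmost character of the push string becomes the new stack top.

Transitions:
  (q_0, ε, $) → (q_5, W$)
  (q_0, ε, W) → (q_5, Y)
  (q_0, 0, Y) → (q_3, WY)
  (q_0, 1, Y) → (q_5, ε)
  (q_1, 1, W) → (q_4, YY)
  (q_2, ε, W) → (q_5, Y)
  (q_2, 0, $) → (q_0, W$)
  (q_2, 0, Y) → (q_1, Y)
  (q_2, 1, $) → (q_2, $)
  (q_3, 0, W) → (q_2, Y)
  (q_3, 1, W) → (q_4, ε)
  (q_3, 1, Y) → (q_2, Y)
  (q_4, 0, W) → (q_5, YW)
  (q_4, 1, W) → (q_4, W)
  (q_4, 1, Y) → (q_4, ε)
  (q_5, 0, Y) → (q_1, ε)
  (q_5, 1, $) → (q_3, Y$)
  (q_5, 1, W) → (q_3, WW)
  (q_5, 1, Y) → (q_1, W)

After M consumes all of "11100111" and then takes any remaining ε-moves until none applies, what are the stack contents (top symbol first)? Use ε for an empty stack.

(q_0, 11100111, $) ⊢ (q_5, 11100111, W$) ⊢ (q_3, 1100111, WW$) ⊢ (q_4, 100111, W$) ⊢ (q_4, 00111, W$) ⊢ (q_5, 0111, YW$) ⊢ (q_1, 111, W$) ⊢ (q_4, 11, YY$) ⊢ (q_4, 1, Y$) ⊢ (q_4, ε, $)
All input consumed in state q_4 with stack $.

$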